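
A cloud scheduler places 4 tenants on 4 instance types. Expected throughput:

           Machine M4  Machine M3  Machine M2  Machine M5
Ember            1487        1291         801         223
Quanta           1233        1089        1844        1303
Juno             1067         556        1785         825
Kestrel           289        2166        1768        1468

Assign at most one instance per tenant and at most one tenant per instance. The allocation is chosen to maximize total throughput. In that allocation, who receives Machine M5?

Optimal: Ember→Machine M4 (1487 ops/s), Quanta→Machine M5 (1303 ops/s), Juno→Machine M2 (1785 ops/s), Kestrel→Machine M3 (2166 ops/s) — total 1487+1303+1785+2166 = 6741 ops/s.
Row-greedy (each tenant in turn takes its best remaining instance) gives 6322 ops/s, worse by 419.
Quanta's own top instance is Machine M2 (1844 ops/s), but forcing Quanta→Machine M2 and reassigning the rest optimally gives only 6322 ops/s — worse by 419.

Quanta receives Machine M5.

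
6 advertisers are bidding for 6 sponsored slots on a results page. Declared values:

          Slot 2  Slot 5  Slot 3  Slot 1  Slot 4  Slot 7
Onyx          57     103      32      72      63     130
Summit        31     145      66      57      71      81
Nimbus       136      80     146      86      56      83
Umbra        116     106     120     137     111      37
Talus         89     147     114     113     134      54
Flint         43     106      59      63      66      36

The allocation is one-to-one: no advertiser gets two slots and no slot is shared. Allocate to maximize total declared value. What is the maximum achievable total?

Max total: $741

Optimal: Onyx→Slot 7 ($130), Summit→Slot 5 ($145), Nimbus→Slot 2 ($136), Umbra→Slot 1 ($137), Talus→Slot 4 ($134), Flint→Slot 3 ($59) — total 130+145+136+137+134+59 = $741.
Row-greedy (each advertiser in turn takes its best remaining slot) gives $735, worse by 6.
Checked against all permutations: $741 is optimal.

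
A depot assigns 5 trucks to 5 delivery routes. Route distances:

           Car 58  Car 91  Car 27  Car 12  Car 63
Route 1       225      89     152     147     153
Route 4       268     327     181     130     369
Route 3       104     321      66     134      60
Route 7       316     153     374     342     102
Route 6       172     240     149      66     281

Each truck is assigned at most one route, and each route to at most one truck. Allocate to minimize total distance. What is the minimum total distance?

Minimum total: 542 km

This is a one-to-one assignment (minimum-cost bipartite matching).
Optimal: Car 58→Route 3 (104 km), Car 91→Route 1 (89 km), Car 27→Route 4 (181 km), Car 12→Route 6 (66 km), Car 63→Route 7 (102 km) — total 104+89+181+66+102 = 542 km.
Min-entry greedy (repeatedly take the single cheapest remaining cell) gives 712 km, worse by 170.
Next-best assignment: Car 58→Route 6, Car 91→Route 1, Car 27→Route 3, Car 12→Route 4, Car 63→Route 7 = 559 km.
Every other assignment is strictly worse.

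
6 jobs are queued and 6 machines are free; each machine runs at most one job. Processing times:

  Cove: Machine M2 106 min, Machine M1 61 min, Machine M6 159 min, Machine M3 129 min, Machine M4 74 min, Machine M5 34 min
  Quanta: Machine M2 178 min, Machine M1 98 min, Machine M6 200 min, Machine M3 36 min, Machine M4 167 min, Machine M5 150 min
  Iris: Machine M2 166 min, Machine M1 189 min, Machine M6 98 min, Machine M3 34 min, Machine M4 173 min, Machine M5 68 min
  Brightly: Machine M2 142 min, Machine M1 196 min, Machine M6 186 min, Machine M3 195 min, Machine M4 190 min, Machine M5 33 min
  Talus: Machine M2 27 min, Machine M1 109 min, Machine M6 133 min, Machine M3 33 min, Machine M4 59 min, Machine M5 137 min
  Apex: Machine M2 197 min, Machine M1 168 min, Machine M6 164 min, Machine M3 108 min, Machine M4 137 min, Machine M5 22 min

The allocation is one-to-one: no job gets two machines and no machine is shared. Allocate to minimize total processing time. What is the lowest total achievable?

This is a one-to-one assignment (minimum-cost bipartite matching).
Optimal: Cove→Machine M1 (61 min), Quanta→Machine M3 (36 min), Iris→Machine M6 (98 min), Brightly→Machine M5 (33 min), Talus→Machine M2 (27 min), Apex→Machine M4 (137 min) — total 61+36+98+33+27+137 = 392 min.

Min total: 392 min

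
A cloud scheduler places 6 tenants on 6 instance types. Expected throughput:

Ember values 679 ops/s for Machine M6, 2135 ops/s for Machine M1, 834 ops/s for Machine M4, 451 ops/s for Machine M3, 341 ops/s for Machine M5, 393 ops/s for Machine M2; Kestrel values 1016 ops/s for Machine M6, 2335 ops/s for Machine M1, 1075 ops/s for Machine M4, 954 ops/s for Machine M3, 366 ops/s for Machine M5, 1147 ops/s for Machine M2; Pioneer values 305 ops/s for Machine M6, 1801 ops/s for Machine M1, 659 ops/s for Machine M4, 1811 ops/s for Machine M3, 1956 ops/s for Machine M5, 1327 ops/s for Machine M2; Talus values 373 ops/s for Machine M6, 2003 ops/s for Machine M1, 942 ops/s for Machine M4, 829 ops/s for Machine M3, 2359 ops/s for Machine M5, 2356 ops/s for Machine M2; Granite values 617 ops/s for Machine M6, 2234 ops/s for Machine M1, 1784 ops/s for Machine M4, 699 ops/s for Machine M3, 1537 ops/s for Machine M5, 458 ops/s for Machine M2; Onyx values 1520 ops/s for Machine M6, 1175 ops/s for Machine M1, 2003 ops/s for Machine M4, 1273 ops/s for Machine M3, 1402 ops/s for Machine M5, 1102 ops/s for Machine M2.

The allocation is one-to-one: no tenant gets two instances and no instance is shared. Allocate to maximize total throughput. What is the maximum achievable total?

Maximum total: 10858 ops/s

Optimal: Ember→Machine M1 (2135 ops/s), Kestrel→Machine M6 (1016 ops/s), Pioneer→Machine M3 (1811 ops/s), Talus→Machine M2 (2356 ops/s), Granite→Machine M5 (1537 ops/s), Onyx→Machine M4 (2003 ops/s) — total 2135+1016+1811+2356+1537+2003 = 10858 ops/s.
Row-greedy (each tenant in turn takes its best remaining instance) gives 8399 ops/s, worse by 2459.
Next-best assignment: Ember→Machine M1, Kestrel→Machine M2, Pioneer→Machine M3, Talus→Machine M5, Granite→Machine M4, Onyx→Machine M6 = 10756 ops/s.
Swapping Granite↔Talus (Granite→Machine M2 458 ops/s, Talus→Machine M5 2359 ops/s) loses 1076.
Every other assignment is strictly worse.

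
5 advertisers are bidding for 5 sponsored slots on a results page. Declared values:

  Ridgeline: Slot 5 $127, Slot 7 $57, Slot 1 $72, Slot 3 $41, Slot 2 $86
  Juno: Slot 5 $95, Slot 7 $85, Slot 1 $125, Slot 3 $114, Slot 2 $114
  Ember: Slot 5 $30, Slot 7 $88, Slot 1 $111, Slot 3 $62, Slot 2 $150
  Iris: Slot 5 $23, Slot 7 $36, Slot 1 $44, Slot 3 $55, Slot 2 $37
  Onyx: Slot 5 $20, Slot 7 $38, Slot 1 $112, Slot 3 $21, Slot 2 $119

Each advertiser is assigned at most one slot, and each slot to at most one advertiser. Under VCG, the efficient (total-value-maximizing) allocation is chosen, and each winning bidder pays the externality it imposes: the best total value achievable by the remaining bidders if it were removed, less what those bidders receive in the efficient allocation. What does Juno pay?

Juno pays $19.

Efficient allocation: Ridgeline→Slot 5 ($127), Juno→Slot 3 ($114), Ember→Slot 2 ($150), Iris→Slot 7 ($36), Onyx→Slot 1 ($112); total welfare W = $539.
Juno receives Slot 3 at value $114, so the others get W − 114 = $425.
Without Juno: best allocation of the remaining 4 bidders over all 5 slots is Ridgeline→Slot 5 ($127), Ember→Slot 2 ($150), Iris→Slot 3 ($55), Onyx→Slot 1 ($112), total $444.
VCG payment = (others' best without Juno) − (others' welfare with Juno) = 444 − 425 = $19.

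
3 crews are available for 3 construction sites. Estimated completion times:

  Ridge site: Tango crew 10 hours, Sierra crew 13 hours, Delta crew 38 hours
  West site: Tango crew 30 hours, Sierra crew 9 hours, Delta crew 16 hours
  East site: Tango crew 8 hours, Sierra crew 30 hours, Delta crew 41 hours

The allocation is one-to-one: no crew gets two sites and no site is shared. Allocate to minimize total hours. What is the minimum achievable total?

Optimal: Tango crew→East site (8 hours), Sierra crew→Ridge site (13 hours), Delta crew→West site (16 hours) — total 8+13+16 = 37 hours.
Min-entry greedy (repeatedly take the single cheapest remaining cell) gives 55 hours, worse by 18.
No other one-to-one assignment undercuts 37 hours.

Minimum total: 37 hours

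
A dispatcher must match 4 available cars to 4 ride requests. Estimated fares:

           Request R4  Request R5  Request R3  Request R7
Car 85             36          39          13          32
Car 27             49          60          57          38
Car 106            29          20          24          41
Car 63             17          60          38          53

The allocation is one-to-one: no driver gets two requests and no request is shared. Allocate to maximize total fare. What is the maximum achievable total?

Optimal: Car 85→Request R4 ($36), Car 27→Request R3 ($57), Car 106→Request R7 ($41), Car 63→Request R5 ($60) — total 36+57+41+60 = $194.
Row-greedy (each driver in turn takes its best remaining request) gives $154, worse by 40.

Maximum total: $194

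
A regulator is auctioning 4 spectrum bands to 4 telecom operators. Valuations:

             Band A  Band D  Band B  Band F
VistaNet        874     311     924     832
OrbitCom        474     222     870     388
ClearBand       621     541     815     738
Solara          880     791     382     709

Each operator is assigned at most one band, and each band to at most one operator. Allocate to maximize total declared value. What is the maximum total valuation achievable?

Max total: $3273M

This is a one-to-one assignment (maximum-weight bipartite matching).
Optimal: VistaNet→Band A ($874M), OrbitCom→Band B ($870M), ClearBand→Band F ($738M), Solara→Band D ($791M) — total 874+870+738+791 = $3273M.
Row-greedy (each operator in turn takes its best remaining band) gives $2927M, worse by 346.
Swapping VistaNet↔ClearBand (VistaNet→Band F $832M, ClearBand→Band A $621M) loses 159.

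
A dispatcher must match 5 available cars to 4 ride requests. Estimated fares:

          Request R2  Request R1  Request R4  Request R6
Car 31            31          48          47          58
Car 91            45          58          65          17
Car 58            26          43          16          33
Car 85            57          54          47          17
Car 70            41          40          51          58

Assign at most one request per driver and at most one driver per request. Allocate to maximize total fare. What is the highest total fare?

Maximum total: $228

This is the linear assignment problem.
Optimal: Car 85→Request R2 ($57), Car 31→Request R1 ($48), Car 91→Request R4 ($65), Car 70→Request R6 ($58) — total 57+48+65+58 = $228.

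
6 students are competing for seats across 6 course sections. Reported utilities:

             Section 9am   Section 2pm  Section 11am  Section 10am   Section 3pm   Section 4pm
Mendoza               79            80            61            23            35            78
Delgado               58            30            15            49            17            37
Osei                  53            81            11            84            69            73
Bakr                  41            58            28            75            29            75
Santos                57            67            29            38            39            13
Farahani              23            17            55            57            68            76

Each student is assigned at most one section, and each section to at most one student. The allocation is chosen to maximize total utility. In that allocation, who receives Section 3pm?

Farahani receives Section 3pm.

Optimal: Mendoza→Section 11am (61 points), Delgado→Section 9am (58 points), Osei→Section 10am (84 points), Bakr→Section 4pm (75 points), Santos→Section 2pm (67 points), Farahani→Section 3pm (68 points) — total 61+58+84+75+67+68 = 413 points.
Row-greedy (each student in turn takes its best remaining section) gives 391 points, worse by 22.
Swapping Delgado↔Mendoza (Delgado→Section 11am 15 points, Mendoza→Section 9am 79 points) loses 25.
Checked against all permutations: 413 points is optimal.
Farahani's own top section is Section 4pm (76 points), but forcing Farahani→Section 4pm and reassigning the rest optimally gives only 406 points — worse by 7.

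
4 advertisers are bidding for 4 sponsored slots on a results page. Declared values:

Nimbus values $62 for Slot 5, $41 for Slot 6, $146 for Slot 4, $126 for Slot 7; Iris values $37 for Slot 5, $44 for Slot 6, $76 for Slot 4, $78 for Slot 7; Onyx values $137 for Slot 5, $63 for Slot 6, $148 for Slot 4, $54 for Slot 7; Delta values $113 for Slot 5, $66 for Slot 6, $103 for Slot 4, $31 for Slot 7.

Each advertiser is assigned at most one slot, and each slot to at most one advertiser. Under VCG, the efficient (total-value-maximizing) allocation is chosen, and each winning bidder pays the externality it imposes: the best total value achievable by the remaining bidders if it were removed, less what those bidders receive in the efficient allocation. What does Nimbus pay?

Efficient allocation: Nimbus→Slot 7 ($126), Iris→Slot 6 ($44), Onyx→Slot 4 ($148), Delta→Slot 5 ($113); total welfare W = $431.
Nimbus receives Slot 7 at value $126, so the others get W − 126 = $305.
Without Nimbus: best allocation of the remaining 3 bidders over all 4 slots is Iris→Slot 7 ($78), Onyx→Slot 4 ($148), Delta→Slot 5 ($113), total $339.
VCG payment = (others' best without Nimbus) − (others' welfare with Nimbus) = 339 − 305 = $34.

Nimbus pays $34.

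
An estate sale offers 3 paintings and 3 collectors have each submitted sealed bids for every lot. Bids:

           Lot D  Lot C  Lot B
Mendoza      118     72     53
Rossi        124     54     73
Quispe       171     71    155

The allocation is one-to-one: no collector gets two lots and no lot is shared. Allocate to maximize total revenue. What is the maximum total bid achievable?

This is a one-to-one assignment (maximum-weight bipartite matching).
Optimal: Mendoza→Lot C ($72), Rossi→Lot D ($124), Quispe→Lot B ($155) — total 72+124+155 = $351.
Column-greedy (each lot in turn goes to its best remaining collector) gives $316, worse by 35.

Max total: $351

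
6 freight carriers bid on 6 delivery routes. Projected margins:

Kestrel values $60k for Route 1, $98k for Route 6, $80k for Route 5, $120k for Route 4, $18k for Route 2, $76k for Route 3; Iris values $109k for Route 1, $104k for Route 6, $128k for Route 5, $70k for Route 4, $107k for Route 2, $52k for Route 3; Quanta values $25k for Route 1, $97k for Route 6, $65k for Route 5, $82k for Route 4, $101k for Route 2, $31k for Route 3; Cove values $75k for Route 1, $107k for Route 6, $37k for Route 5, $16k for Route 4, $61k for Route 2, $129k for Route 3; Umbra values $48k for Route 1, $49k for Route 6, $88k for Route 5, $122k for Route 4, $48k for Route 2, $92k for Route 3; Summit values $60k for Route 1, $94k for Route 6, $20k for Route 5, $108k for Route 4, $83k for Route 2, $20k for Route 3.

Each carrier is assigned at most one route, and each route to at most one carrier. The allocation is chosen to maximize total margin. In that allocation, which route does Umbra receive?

Umbra receives Route 5.

Treat this as an assignment problem: match each carrier to one route.
Optimal: Kestrel→Route 4 ($120k), Iris→Route 1 ($109k), Quanta→Route 2 ($101k), Cove→Route 3 ($129k), Umbra→Route 5 ($88k), Summit→Route 6 ($94k) — total 120+109+101+129+88+94 = $641k.
Row-greedy (each carrier in turn takes its best remaining route) gives $587k, worse by 54.
Next-best assignment: Kestrel→Route 6, Iris→Route 5, Quanta→Route 2, Cove→Route 3, Umbra→Route 4, Summit→Route 1 = $638k.
Swapping Cove↔Quanta (Cove→Route 2 $61k, Quanta→Route 3 $31k) loses 138.
Every other assignment is strictly worse.
Umbra's own top route is Route 4 ($122k), but forcing Umbra→Route 4 and reassigning the rest optimally gives only $638k — worse by 3.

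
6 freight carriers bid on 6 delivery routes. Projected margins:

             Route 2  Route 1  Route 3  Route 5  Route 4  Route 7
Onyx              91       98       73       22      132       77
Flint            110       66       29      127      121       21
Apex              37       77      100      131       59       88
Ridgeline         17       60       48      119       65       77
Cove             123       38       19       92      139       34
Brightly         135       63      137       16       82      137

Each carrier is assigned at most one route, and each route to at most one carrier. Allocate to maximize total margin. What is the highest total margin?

This is a one-to-one assignment (maximum-weight bipartite matching).
Optimal: Onyx→Route 1 ($98k), Flint→Route 2 ($110k), Apex→Route 3 ($100k), Ridgeline→Route 5 ($119k), Cove→Route 4 ($139k), Brightly→Route 7 ($137k) — total 98+110+100+119+139+137 = $703k.
Every other assignment is strictly worse.

Max total: $703k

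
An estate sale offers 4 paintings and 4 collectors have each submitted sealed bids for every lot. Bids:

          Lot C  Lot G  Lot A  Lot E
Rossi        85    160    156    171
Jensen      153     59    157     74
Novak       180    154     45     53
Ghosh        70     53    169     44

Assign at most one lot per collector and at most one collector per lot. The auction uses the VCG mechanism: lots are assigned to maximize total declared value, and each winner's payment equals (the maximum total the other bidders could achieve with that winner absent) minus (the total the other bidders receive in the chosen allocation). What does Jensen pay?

Efficient allocation: Rossi→Lot E ($171), Jensen→Lot C ($153), Novak→Lot G ($154), Ghosh→Lot A ($169); total welfare W = $647.
Jensen receives Lot C at value $153, so the others get W − 153 = $494.
Without Jensen: best allocation of the remaining 3 bidders over all 4 lots is Rossi→Lot E ($171), Novak→Lot C ($180), Ghosh→Lot A ($169), total $520.
VCG payment = (others' best without Jensen) − (others' welfare with Jensen) = 520 − 494 = $26.

Jensen pays $26.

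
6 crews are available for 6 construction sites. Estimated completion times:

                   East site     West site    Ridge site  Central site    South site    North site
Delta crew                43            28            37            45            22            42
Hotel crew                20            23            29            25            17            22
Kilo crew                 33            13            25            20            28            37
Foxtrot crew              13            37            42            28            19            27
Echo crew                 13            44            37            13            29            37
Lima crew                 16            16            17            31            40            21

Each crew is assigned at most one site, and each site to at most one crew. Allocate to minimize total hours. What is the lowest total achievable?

Minimum total: 100 hours

Optimal: Delta crew→South site (22 hours), Hotel crew→North site (22 hours), Kilo crew→West site (13 hours), Foxtrot crew→East site (13 hours), Echo crew→Central site (13 hours), Lima crew→Ridge site (17 hours) — total 22+22+13+13+13+17 = 100 hours.
Row-greedy (each crew in turn takes its cheapest remaining site) gives 112 hours, worse by 12.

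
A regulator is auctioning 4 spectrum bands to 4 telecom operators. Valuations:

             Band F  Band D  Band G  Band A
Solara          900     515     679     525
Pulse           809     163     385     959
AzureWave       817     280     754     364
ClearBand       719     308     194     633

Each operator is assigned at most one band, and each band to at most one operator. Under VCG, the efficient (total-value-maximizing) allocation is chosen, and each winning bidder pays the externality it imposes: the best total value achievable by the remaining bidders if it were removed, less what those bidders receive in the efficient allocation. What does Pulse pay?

Efficient allocation: Solara→Band D ($515M), Pulse→Band A ($959M), AzureWave→Band G ($754M), ClearBand→Band F ($719M); total welfare W = $2947M.
Pulse receives Band A at value $959M, so the others get W − 959 = $1988M.
Without Pulse: best allocation of the remaining 3 bidders over all 4 bands is Solara→Band F ($900M), AzureWave→Band G ($754M), ClearBand→Band A ($633M), total $2287M.
VCG payment = (others' best without Pulse) − (others' welfare with Pulse) = 2287 − 1988 = $299M.

Pulse pays $299M.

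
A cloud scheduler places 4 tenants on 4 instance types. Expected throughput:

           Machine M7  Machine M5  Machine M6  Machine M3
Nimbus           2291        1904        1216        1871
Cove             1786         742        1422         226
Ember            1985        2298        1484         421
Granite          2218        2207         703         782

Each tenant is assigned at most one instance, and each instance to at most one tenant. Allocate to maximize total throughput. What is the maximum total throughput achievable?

Optimal: Nimbus→Machine M3 (1871 ops/s), Cove→Machine M6 (1422 ops/s), Ember→Machine M5 (2298 ops/s), Granite→Machine M7 (2218 ops/s) — total 1871+1422+2298+2218 = 7809 ops/s.
Row-greedy (each tenant in turn takes its best remaining instance) gives 6793 ops/s, worse by 1016.
Next-best assignment: Nimbus→Machine M3, Cove→Machine M6, Ember→Machine M7, Granite→Machine M5 = 7485 ops/s.
Swapping Nimbus↔Cove (Nimbus→Machine M6 1216 ops/s, Cove→Machine M3 226 ops/s) loses 1851.
Every other assignment is strictly worse.

Max total: 7809 ops/s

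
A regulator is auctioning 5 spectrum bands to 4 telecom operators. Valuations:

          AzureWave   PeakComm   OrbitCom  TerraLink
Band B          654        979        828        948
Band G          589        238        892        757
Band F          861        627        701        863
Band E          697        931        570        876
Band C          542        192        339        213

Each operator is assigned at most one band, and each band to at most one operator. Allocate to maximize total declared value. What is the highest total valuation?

This is the linear assignment problem.
Optimal: AzureWave→Band F ($861M), PeakComm→Band E ($931M), OrbitCom→Band G ($892M), TerraLink→Band B ($948M) — total 861+931+892+948 = $3632M.
Column-greedy (each band in turn goes to its best remaining operator) gives $3431M, worse by 201.
Swapping AzureWave↔TerraLink (AzureWave→Band B $654M, TerraLink→Band F $863M) loses 292.

Max total: $3632M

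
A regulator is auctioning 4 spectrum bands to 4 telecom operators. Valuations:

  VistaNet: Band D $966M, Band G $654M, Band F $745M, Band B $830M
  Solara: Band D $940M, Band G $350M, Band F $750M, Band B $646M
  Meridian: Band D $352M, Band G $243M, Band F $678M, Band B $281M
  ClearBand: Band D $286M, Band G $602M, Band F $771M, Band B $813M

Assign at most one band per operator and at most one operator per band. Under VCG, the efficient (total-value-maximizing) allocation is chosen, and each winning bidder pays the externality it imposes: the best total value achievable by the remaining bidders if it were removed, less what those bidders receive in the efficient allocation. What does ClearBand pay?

ClearBand pays $176M.

Efficient allocation: VistaNet→Band G ($654M), Solara→Band D ($940M), Meridian→Band F ($678M), ClearBand→Band B ($813M); total welfare W = $3085M.
ClearBand receives Band B at value $813M, so the others get W − 813 = $2272M.
Without ClearBand: best allocation of the remaining 3 bidders over all 4 bands is VistaNet→Band B ($830M), Solara→Band D ($940M), Meridian→Band F ($678M), total $2448M.
VCG payment = (others' best without ClearBand) − (others' welfare with ClearBand) = 2448 − 2272 = $176M.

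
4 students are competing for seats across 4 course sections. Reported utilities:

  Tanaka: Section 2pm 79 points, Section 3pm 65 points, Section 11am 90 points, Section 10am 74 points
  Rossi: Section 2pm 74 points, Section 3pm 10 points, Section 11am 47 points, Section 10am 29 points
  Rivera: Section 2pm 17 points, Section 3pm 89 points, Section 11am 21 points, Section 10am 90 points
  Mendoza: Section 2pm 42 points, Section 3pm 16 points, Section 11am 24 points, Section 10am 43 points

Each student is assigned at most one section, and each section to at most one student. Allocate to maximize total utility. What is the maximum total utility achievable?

This is a one-to-one assignment (maximum-weight bipartite matching).
Optimal: Tanaka→Section 11am (90 points), Rossi→Section 2pm (74 points), Rivera→Section 3pm (89 points), Mendoza→Section 10am (43 points) — total 90+74+89+43 = 296 points.
Next-best assignment: Tanaka→Section 11am, Rossi→Section 2pm, Rivera→Section 10am, Mendoza→Section 3pm = 270 points.

Maximum total: 296 points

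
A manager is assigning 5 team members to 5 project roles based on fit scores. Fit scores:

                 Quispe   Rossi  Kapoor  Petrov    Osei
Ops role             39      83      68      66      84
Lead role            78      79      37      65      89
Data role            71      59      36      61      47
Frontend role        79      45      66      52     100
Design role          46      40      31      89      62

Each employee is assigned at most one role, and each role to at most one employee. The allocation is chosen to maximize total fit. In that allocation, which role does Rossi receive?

Rossi receives Lead role.

Optimal: Quispe→Data role (71 pts), Rossi→Lead role (79 pts), Kapoor→Ops role (68 pts), Petrov→Design role (89 pts), Osei→Frontend role (100 pts) — total 71+79+68+89+100 = 407 pts.
Column-greedy (each role in turn goes to its best remaining employee) gives 389 pts, worse by 18.
Swapping Petrov↔Osei (Petrov→Frontend role 52 pts, Osei→Design role 62 pts) loses 75.
Rossi's own top role is Ops role (83 pts), but forcing Rossi→Ops role and reassigning the rest optimally gives only 398 pts — worse by 9.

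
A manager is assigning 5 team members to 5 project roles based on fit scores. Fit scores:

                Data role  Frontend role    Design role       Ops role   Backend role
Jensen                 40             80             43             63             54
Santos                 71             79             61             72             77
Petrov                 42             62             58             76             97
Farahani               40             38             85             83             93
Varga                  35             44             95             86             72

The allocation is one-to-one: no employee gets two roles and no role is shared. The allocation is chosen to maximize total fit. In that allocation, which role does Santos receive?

Optimal: Jensen→Frontend role (80 pts), Santos→Data role (71 pts), Petrov→Backend role (97 pts), Farahani→Ops role (83 pts), Varga→Design role (95 pts) — total 80+71+97+83+95 = 426 pts.
Row-greedy (each employee in turn takes its best remaining role) gives 353 pts, worse by 73.
Swapping Petrov↔Varga (Petrov→Design role 58 pts, Varga→Backend role 72 pts) loses 62.
Checked against all permutations: 426 pts is optimal.
Santos's own top role is Frontend role (79 pts), but forcing Santos→Frontend role and reassigning the rest optimally gives only 394 pts — worse by 32.

Santos receives Data role.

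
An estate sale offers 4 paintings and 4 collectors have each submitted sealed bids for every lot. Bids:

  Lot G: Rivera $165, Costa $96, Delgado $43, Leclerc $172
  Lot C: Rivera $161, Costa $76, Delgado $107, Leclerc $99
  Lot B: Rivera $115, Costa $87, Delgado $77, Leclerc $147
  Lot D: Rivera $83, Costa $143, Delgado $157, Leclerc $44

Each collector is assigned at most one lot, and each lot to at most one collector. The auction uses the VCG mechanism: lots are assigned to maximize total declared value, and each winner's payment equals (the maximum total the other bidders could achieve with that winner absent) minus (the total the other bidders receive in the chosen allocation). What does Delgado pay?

Delgado pays $56.

Efficient allocation: Rivera→Lot C ($161), Costa→Lot B ($87), Delgado→Lot D ($157), Leclerc→Lot G ($172); total welfare W = $577.
Delgado receives Lot D at value $157, so the others get W − 157 = $420.
Without Delgado: best allocation of the remaining 3 bidders over all 4 lots is Rivera→Lot C ($161), Costa→Lot D ($143), Leclerc→Lot G ($172), total $476.
VCG payment = (others' best without Delgado) − (others' welfare with Delgado) = 476 − 420 = $56.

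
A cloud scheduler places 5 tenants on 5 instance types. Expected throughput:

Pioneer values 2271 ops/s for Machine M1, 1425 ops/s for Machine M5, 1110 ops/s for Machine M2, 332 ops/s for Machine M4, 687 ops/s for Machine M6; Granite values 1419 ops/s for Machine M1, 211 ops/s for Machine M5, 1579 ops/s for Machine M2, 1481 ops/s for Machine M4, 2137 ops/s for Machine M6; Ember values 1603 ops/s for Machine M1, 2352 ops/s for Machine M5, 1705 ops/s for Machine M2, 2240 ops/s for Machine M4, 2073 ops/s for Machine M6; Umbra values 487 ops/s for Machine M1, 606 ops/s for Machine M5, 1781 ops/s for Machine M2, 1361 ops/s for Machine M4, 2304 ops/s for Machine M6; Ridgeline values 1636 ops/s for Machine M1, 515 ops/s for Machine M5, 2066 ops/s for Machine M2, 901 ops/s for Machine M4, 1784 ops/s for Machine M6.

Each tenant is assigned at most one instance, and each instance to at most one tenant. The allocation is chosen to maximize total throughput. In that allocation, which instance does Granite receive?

Optimal: Pioneer→Machine M1 (2271 ops/s), Granite→Machine M4 (1481 ops/s), Ember→Machine M5 (2352 ops/s), Umbra→Machine M6 (2304 ops/s), Ridgeline→Machine M2 (2066 ops/s) — total 2271+1481+2352+2304+2066 = 10474 ops/s.
Row-greedy (each tenant in turn takes its best remaining instance) gives 9442 ops/s, worse by 1032.
Next-best assignment: Pioneer→Machine M1, Granite→Machine M6, Ember→Machine M5, Umbra→Machine M4, Ridgeline→Machine M2 = 10187 ops/s.
Swapping Granite↔Pioneer (Granite→Machine M1 1419 ops/s, Pioneer→Machine M4 332 ops/s) loses 2001.
Every other assignment is strictly worse.
Granite's own top instance is Machine M6 (2137 ops/s), but forcing Granite→Machine M6 and reassigning the rest optimally gives only 10187 ops/s — worse by 287.

Granite receives Machine M4.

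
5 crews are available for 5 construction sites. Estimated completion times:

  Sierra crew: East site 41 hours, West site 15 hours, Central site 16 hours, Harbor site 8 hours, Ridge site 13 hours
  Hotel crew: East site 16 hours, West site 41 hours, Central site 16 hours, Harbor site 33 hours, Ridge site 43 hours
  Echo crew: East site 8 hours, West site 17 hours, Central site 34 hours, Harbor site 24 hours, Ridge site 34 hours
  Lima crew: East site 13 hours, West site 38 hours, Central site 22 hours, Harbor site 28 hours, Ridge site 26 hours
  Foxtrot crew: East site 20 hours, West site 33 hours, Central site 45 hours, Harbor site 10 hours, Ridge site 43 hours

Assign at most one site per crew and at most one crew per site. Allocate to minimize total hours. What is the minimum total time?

Optimal: Sierra crew→Ridge site (13 hours), Hotel crew→Central site (16 hours), Echo crew→West site (17 hours), Lima crew→East site (13 hours), Foxtrot crew→Harbor site (10 hours) — total 13+16+17+13+10 = 69 hours.
Column-greedy (each site in turn goes to its cheapest remaining crew) gives 75 hours, worse by 6.
Next-best assignment: Sierra crew→West site, Hotel crew→Central site, Echo crew→East site, Lima crew→Ridge site, Foxtrot crew→Harbor site = 75 hours.
Every other assignment is strictly worse.

Minimum total: 69 hours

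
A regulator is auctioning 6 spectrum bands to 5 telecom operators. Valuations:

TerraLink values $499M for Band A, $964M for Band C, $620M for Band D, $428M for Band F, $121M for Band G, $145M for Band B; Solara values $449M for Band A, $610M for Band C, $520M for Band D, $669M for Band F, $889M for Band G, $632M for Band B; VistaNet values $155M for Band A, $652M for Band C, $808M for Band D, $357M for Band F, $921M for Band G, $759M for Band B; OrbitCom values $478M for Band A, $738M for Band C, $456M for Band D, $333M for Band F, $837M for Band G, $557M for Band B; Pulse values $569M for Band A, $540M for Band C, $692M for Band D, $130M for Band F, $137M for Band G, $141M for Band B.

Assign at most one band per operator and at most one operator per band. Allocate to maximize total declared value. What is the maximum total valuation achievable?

Maximum total: $3921M

Optimal: TerraLink→Band C ($964M), Solara→Band F ($669M), VistaNet→Band B ($759M), OrbitCom→Band G ($837M), Pulse→Band D ($692M) — total 964+669+759+837+692 = $3921M.
Row-greedy (each operator in turn takes its best remaining band) gives $3787M, worse by 134.
No other one-to-one assignment exceeds $3921M.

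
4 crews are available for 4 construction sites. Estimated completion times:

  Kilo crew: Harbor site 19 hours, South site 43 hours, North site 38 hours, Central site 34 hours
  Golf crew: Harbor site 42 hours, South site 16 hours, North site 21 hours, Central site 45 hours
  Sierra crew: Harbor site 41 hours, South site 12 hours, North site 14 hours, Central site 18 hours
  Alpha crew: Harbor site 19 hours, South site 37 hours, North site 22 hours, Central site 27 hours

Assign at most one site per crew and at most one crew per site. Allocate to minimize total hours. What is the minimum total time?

Optimal: Kilo crew→Harbor site (19 hours), Golf crew→South site (16 hours), Sierra crew→Central site (18 hours), Alpha crew→North site (22 hours) — total 19+16+18+22 = 75 hours.
Row-greedy (each crew in turn takes its cheapest remaining site) gives 76 hours, worse by 1.
Checked against all permutations: 75 hours is optimal.

Minimum total: 75 hours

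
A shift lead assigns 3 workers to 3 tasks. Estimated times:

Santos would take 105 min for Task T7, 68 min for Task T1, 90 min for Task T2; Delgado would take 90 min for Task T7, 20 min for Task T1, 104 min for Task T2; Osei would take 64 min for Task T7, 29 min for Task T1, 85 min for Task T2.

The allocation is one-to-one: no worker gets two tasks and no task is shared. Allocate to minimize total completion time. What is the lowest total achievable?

Minimum total: 174 min

This is the linear assignment problem.
Optimal: Santos→Task T2 (90 min), Delgado→Task T1 (20 min), Osei→Task T7 (64 min) — total 90+20+64 = 174 min.
Row-greedy (each worker in turn takes its cheapest remaining task) gives 243 min, worse by 69.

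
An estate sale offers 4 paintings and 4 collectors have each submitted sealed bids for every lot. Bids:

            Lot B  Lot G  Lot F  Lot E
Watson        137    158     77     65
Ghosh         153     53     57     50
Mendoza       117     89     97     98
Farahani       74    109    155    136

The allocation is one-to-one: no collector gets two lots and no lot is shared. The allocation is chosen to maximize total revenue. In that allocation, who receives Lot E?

Optimal: Watson→Lot G ($158), Ghosh→Lot B ($153), Mendoza→Lot E ($98), Farahani→Lot F ($155) — total 158+153+98+155 = $564.
Mendoza's own top lot is Lot B ($117), but forcing Mendoza→Lot B and reassigning the rest optimally gives only $480 — worse by 84.

Mendoza receives Lot E.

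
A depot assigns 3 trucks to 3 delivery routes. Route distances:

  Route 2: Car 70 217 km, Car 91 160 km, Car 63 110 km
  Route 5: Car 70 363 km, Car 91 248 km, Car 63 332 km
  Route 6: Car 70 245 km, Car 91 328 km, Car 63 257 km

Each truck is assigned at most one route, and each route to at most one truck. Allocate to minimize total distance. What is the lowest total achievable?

Min total: 603 km

Optimal: Car 70→Route 6 (245 km), Car 91→Route 5 (248 km), Car 63→Route 2 (110 km) — total 245+248+110 = 603 km.
Row-greedy (each truck in turn takes its cheapest remaining route) gives 722 km, worse by 119.
Checked against all permutations: 603 km is optimal.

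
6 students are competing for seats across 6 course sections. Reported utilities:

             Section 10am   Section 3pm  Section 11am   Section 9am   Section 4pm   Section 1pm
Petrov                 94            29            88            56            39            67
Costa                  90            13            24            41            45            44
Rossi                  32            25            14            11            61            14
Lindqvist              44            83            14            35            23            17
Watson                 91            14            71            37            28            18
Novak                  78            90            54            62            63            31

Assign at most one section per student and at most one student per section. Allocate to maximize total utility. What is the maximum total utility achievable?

Max total: 434 points

Optimal: Petrov→Section 1pm (67 points), Costa→Section 10am (90 points), Rossi→Section 4pm (61 points), Lindqvist→Section 3pm (83 points), Watson→Section 11am (71 points), Novak→Section 9am (62 points) — total 67+90+61+83+71+62 = 434 points.
Next-best assignment: Petrov→Section 11am, Costa→Section 1pm, Rossi→Section 4pm, Lindqvist→Section 3pm, Watson→Section 10am, Novak→Section 9am = 429 points.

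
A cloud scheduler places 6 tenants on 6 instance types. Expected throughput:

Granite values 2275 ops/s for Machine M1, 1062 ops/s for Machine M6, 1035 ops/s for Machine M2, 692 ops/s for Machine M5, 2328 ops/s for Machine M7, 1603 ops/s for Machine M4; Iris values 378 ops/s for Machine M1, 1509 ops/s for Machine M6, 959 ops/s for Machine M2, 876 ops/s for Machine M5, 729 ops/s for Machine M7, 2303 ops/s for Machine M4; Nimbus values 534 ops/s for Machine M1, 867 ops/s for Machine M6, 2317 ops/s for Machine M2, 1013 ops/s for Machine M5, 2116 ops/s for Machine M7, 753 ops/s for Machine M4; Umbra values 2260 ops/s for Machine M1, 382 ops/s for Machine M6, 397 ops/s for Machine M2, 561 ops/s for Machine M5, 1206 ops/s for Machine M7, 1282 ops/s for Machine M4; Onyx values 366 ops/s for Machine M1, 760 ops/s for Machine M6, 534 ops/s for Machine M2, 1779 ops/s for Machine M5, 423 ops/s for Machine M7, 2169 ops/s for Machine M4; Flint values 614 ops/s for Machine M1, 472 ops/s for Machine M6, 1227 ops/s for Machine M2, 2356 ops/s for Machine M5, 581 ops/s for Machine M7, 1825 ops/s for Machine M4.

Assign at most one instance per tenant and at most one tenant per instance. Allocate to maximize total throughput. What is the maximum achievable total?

Max total: 12939 ops/s

Optimal: Granite→Machine M7 (2328 ops/s), Iris→Machine M6 (1509 ops/s), Nimbus→Machine M2 (2317 ops/s), Umbra→Machine M1 (2260 ops/s), Onyx→Machine M4 (2169 ops/s), Flint→Machine M5 (2356 ops/s) — total 2328+1509+2317+2260+2169+2356 = 12939 ops/s.
Column-greedy (each instance in turn goes to its best remaining tenant) gives 11832 ops/s, worse by 1107.
Next-best assignment: Granite→Machine M7, Iris→Machine M4, Nimbus→Machine M2, Umbra→Machine M1, Onyx→Machine M6, Flint→Machine M5 = 12324 ops/s.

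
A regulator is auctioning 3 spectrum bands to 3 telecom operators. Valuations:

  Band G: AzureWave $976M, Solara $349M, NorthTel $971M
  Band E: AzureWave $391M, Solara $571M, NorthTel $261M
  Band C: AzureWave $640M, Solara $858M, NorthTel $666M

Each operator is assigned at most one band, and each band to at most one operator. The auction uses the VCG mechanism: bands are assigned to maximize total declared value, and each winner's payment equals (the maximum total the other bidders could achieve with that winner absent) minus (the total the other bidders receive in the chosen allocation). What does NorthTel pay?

Efficient allocation: AzureWave→Band E ($391M), Solara→Band C ($858M), NorthTel→Band G ($971M); total welfare W = $2220M.
NorthTel receives Band G at value $971M, so the others get W − 971 = $1249M.
Without NorthTel: best allocation of the remaining 2 bidders over all 3 bands is AzureWave→Band G ($976M), Solara→Band C ($858M), total $1834M.
VCG payment = (others' best without NorthTel) − (others' welfare with NorthTel) = 1834 − 1249 = $585M.

NorthTel pays $585M.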